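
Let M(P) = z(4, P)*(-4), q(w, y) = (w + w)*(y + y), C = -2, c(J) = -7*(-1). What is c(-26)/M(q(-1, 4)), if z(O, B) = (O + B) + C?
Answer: ⅛ ≈ 0.12500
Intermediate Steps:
c(J) = 7
z(O, B) = -2 + B + O (z(O, B) = (O + B) - 2 = (B + O) - 2 = -2 + B + O)
q(w, y) = 4*w*y (q(w, y) = (2*w)*(2*y) = 4*w*y)
M(P) = -8 - 4*P (M(P) = (-2 + P + 4)*(-4) = (2 + P)*(-4) = -8 - 4*P)
c(-26)/M(q(-1, 4)) = 7/(-8 - 16*(-1)*4) = 7/(-8 - 4*(-16)) = 7/(-8 + 64) = 7/56 = 7*(1/56) = ⅛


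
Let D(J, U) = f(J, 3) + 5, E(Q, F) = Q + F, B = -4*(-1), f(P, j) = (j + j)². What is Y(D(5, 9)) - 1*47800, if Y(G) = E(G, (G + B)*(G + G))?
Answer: -44069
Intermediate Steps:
f(P, j) = 4*j² (f(P, j) = (2*j)² = 4*j²)
B = 4
E(Q, F) = F + Q
D(J, U) = 41 (D(J, U) = 4*3² + 5 = 4*9 + 5 = 36 + 5 = 41)
Y(G) = G + 2*G*(4 + G) (Y(G) = (G + 4)*(G + G) + G = (4 + G)*(2*G) + G = 2*G*(4 + G) + G = G + 2*G*(4 + G))
Y(D(5, 9)) - 1*47800 = 41*(9 + 2*41) - 1*47800 = 41*(9 + 82) - 47800 = 41*91 - 47800 = 3731 - 47800 = -44069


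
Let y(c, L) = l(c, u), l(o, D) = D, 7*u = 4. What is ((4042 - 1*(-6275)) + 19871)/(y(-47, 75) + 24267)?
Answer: 211316/169873 ≈ 1.2440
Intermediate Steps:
u = 4/7 (u = (⅐)*4 = 4/7 ≈ 0.57143)
y(c, L) = 4/7
((4042 - 1*(-6275)) + 19871)/(y(-47, 75) + 24267) = ((4042 - 1*(-6275)) + 19871)/(4/7 + 24267) = ((4042 + 6275) + 19871)/(169873/7) = (10317 + 19871)*(7/169873) = 30188*(7/169873) = 211316/169873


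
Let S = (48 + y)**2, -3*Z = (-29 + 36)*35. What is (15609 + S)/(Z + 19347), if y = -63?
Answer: 23751/28898 ≈ 0.82189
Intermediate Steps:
Z = -245/3 (Z = -(-29 + 36)*35/3 = -7*35/3 = -1/3*245 = -245/3 ≈ -81.667)
S = 225 (S = (48 - 63)**2 = (-15)**2 = 225)
(15609 + S)/(Z + 19347) = (15609 + 225)/(-245/3 + 19347) = 15834/(57796/3) = 15834*(3/57796) = 23751/28898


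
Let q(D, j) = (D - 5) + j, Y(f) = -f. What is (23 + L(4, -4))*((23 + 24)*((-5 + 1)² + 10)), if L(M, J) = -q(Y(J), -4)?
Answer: 34216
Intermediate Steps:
q(D, j) = -5 + D + j (q(D, j) = (-5 + D) + j = -5 + D + j)
L(M, J) = 9 + J (L(M, J) = -(-5 - J - 4) = -(-9 - J) = 9 + J)
(23 + L(4, -4))*((23 + 24)*((-5 + 1)² + 10)) = (23 + (9 - 4))*((23 + 24)*((-5 + 1)² + 10)) = (23 + 5)*(47*((-4)² + 10)) = 28*(47*(16 + 10)) = 28*(47*26) = 28*1222 = 34216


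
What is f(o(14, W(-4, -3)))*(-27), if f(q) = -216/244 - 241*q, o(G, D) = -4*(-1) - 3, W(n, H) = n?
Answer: 398385/61 ≈ 6530.9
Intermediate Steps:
o(G, D) = 1 (o(G, D) = 4 - 3 = 1)
f(q) = -54/61 - 241*q (f(q) = -216*1/244 - 241*q = -54/61 - 241*q)
f(o(14, W(-4, -3)))*(-27) = (-54/61 - 241*1)*(-27) = (-54/61 - 241)*(-27) = -14755/61*(-27) = 398385/61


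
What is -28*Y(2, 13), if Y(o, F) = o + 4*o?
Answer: -280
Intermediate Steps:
Y(o, F) = 5*o
-28*Y(2, 13) = -140*2 = -28*10 = -280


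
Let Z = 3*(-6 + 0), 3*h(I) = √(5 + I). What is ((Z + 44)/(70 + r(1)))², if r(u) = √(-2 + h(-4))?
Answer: 6084/(210 + I*√15)² ≈ 0.13782 - 0.0050852*I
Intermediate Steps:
h(I) = √(5 + I)/3
Z = -18 (Z = 3*(-6) = -18)
r(u) = I*√15/3 (r(u) = √(-2 + √(5 - 4)/3) = √(-2 + √1/3) = √(-2 + (⅓)*1) = √(-2 + ⅓) = √(-5/3) = I*√15/3)
((Z + 44)/(70 + r(1)))² = ((-18 + 44)/(70 + I*√15/3))² = (26/(70 + I*√15/3))² = 676/(70 + I*√15/3)²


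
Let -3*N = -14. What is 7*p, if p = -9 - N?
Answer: -287/3 ≈ -95.667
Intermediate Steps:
N = 14/3 (N = -⅓*(-14) = 14/3 ≈ 4.6667)
p = -41/3 (p = -9 - 1*14/3 = -9 - 14/3 = -41/3 ≈ -13.667)
7*p = 7*(-41/3) = -287/3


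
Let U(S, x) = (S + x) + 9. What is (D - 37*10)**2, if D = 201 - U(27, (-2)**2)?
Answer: 43681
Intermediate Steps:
U(S, x) = 9 + S + x
D = 161 (D = 201 - (9 + 27 + (-2)**2) = 201 - (9 + 27 + 4) = 201 - 1*40 = 201 - 40 = 161)
(D - 37*10)**2 = (161 - 37*10)**2 = (161 - 370)**2 = (-209)**2 = 43681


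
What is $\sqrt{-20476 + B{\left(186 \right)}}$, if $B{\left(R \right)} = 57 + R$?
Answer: $i \sqrt{20233} \approx 142.24 i$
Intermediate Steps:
$\sqrt{-20476 + B{\left(186 \right)}} = \sqrt{-20476 + \left(57 + 186\right)} = \sqrt{-20476 + 243} = \sqrt{-20233} = i \sqrt{20233}$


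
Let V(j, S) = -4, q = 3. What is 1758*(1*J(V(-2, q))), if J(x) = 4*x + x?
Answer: -35160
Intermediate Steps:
J(x) = 5*x
1758*(1*J(V(-2, q))) = 1758*(1*(5*(-4))) = 1758*(1*(-20)) = 1758*(-20) = -35160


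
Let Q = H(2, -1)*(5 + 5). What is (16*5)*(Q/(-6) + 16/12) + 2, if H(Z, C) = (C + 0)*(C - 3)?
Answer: -1274/3 ≈ -424.67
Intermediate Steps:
H(Z, C) = C*(-3 + C)
Q = 40 (Q = (-(-3 - 1))*(5 + 5) = -1*(-4)*10 = 4*10 = 40)
(16*5)*(Q/(-6) + 16/12) + 2 = (16*5)*(40/(-6) + 16/12) + 2 = 80*(40*(-⅙) + 16*(1/12)) + 2 = 80*(-20/3 + 4/3) + 2 = 80*(-16/3) + 2 = -1280/3 + 2 = -1274/3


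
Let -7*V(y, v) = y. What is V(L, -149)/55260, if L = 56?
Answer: -2/13815 ≈ -0.00014477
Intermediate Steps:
V(y, v) = -y/7
V(L, -149)/55260 = -⅐*56/55260 = -8*1/55260 = -2/13815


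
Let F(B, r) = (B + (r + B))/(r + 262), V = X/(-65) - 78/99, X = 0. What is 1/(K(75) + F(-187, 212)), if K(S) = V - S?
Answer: -2607/198470 ≈ -0.013135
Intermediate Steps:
V = -26/33 (V = 0/(-65) - 78/99 = 0*(-1/65) - 78*1/99 = 0 - 26/33 = -26/33 ≈ -0.78788)
K(S) = -26/33 - S
F(B, r) = (r + 2*B)/(262 + r) (F(B, r) = (B + (B + r))/(262 + r) = (r + 2*B)/(262 + r))
1/(K(75) + F(-187, 212)) = 1/((-26/33 - 1*75) + (212 + 2*(-187))/(262 + 212)) = 1/((-26/33 - 75) + (212 - 374)/474) = 1/(-2501/33 + (1/474)*(-162)) = 1/(-2501/33 - 27/79) = 1/(-198470/2607) = -2607/198470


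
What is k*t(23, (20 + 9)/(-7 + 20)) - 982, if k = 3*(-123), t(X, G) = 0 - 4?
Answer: 494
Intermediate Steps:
t(X, G) = -4
k = -369
k*t(23, (20 + 9)/(-7 + 20)) - 982 = -369*(-4) - 982 = 1476 - 982 = 494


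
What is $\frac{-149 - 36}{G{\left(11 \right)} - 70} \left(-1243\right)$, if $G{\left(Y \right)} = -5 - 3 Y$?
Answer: $- \frac{229955}{108} \approx -2129.2$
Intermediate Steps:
$\frac{-149 - 36}{G{\left(11 \right)} - 70} \left(-1243\right) = \frac{-149 - 36}{\left(-5 - 33\right) - 70} \left(-1243\right) = - \frac{185}{\left(-5 - 33\right) - 70} \left(-1243\right) = - \frac{185}{-38 - 70} \left(-1243\right) = - \frac{185}{-108} \left(-1243\right) = \left(-185\right) \left(- \frac{1}{108}\right) \left(-1243\right) = \frac{185}{108} \left(-1243\right) = - \frac{229955}{108}$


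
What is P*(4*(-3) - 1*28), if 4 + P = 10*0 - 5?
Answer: 360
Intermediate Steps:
P = -9 (P = -4 + (10*0 - 5) = -4 + (0 - 5) = -4 - 5 = -9)
P*(4*(-3) - 1*28) = -9*(4*(-3) - 1*28) = -9*(-12 - 28) = -9*(-40) = 360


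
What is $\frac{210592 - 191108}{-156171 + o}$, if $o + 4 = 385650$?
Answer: $\frac{19484}{229475} \approx 0.084907$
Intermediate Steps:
$o = 385646$ ($o = -4 + 385650 = 385646$)
$\frac{210592 - 191108}{-156171 + o} = \frac{210592 - 191108}{-156171 + 385646} = \frac{19484}{229475}$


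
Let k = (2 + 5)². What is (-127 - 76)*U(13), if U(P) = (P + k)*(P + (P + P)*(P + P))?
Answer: -8671754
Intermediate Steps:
k = 49 (k = 7² = 49)
U(P) = (49 + P)*(P + 4*P²) (U(P) = (P + 49)*(P + (P + P)*(P + P)) = (49 + P)*(P + (2*P)*(2*P)) = (49 + P)*(P + 4*P²))
(-127 - 76)*U(13) = (-127 - 76)*(13*(49 + 4*13² + 197*13)) = -2639*(49 + 4*169 + 2561) = -2639*(49 + 676 + 2561) = -2639*3286 = -203*42718 = -8671754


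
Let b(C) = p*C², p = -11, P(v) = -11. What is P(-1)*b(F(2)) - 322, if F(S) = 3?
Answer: 767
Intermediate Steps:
b(C) = -11*C²
P(-1)*b(F(2)) - 322 = -(-121)*3² - 322 = -(-121)*9 - 322 = -11*(-99) - 322 = 1089 - 322 = 767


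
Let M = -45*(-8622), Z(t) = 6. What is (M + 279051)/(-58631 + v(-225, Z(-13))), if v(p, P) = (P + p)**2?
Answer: -667041/10670 ≈ -62.516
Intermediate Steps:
M = 387990
(M + 279051)/(-58631 + v(-225, Z(-13))) = (387990 + 279051)/(-58631 + (6 - 225)**2) = 667041/(-58631 + (-219)**2) = 667041/(-58631 + 47961) = 667041/(-10670) = 667041*(-1/10670) = -667041/10670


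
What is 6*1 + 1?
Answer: 7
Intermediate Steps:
6*1 + 1 = 6 + 1 = 7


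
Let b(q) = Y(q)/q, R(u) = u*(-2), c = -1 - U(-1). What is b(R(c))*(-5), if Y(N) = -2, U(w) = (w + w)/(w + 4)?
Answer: 15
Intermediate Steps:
U(w) = 2*w/(4 + w) (U(w) = (2*w)/(4 + w) = 2*w/(4 + w))
c = -⅓ (c = -1 - 2*(-1)/(4 - 1) = -1 - 2*(-1)/3 = -1 - 1*(-⅔) = -1 + ⅔ = -⅓ ≈ -0.33333)
R(u) = -2*u
b(q) = -2/q
b(R(c))*(-5) = -2/((-2*(-⅓)))*(-5) = -2/⅔*(-5) = -2*3/2*(-5) = -3*(-5) = 15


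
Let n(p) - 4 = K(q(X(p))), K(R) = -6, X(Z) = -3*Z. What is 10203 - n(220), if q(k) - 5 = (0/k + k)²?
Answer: 10205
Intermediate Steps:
q(k) = 5 + k² (q(k) = 5 + (0/k + k)² = 5 + (0 + k)² = 5 + k²)
n(p) = -2 (n(p) = 4 - 6 = -2)
10203 - n(220) = 10203 - 1*(-2) = 10203 + 2 = 10205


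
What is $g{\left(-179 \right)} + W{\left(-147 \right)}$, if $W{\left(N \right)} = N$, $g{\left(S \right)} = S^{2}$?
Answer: $31894$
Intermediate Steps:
$g{\left(-179 \right)} + W{\left(-147 \right)} = \left(-179\right)^{2} - 147 = 32041 - 147 = 31894$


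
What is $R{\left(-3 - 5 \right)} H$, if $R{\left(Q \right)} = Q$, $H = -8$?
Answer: $64$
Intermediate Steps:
$R{\left(-3 - 5 \right)} H = \left(-3 - 5\right) \left(-8\right) = \left(-8\right) \left(-8\right) = 64$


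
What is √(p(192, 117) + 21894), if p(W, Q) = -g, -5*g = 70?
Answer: 2*√5477 ≈ 148.01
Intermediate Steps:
g = -14 (g = -⅕*70 = -14)
p(W, Q) = 14 (p(W, Q) = -1*(-14) = 14)
√(p(192, 117) + 21894) = √(14 + 21894) = √21908 = 2*√5477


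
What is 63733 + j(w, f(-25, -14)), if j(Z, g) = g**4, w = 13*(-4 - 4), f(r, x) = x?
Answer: 102149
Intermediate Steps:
w = -104 (w = 13*(-8) = -104)
63733 + j(w, f(-25, -14)) = 63733 + (-14)**4 = 63733 + 38416 = 102149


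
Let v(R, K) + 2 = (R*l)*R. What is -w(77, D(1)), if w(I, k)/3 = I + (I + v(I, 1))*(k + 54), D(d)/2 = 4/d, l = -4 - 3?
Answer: 7705377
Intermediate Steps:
l = -7
D(d) = 8/d (D(d) = 2*(4/d) = 8/d)
v(R, K) = -2 - 7*R² (v(R, K) = -2 + (R*(-7))*R = -2 + (-7*R)*R = -2 - 7*R²)
w(I, k) = 3*I + 3*(54 + k)*(-2 + I - 7*I²) (w(I, k) = 3*(I + (I + (-2 - 7*I²))*(k + 54)) = 3*(I + (-2 + I - 7*I²)*(54 + k)) = 3*(I + (54 + k)*(-2 + I - 7*I²)) = 3*I + 3*(54 + k)*(-2 + I - 7*I²))
-w(77, D(1)) = -(-324 - 1134*77² + 165*77 - 3*8/1*(2 + 7*77²) + 3*77*(8/1)) = -(-324 - 1134*5929 + 12705 - 3*8*1*(2 + 7*5929) + 3*77*(8*1)) = -(-324 - 6723486 + 12705 - 3*8*(2 + 41503) + 3*77*8) = -(-324 - 6723486 + 12705 - 3*8*41505 + 1848) = -(-324 - 6723486 + 12705 - 996120 + 1848) = -1*(-7705377) = 7705377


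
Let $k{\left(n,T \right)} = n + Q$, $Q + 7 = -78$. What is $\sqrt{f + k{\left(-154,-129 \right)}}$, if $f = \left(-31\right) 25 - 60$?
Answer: $i \sqrt{1074} \approx 32.772 i$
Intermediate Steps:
$Q = -85$ ($Q = -7 - 78 = -85$)
$k{\left(n,T \right)} = -85 + n$ ($k{\left(n,T \right)} = n - 85 = -85 + n$)
$f = -835$ ($f = -775 - 60 = -835$)
$\sqrt{f + k{\left(-154,-129 \right)}} = \sqrt{-835 - 239} = \sqrt{-1074} = i \sqrt{1074}$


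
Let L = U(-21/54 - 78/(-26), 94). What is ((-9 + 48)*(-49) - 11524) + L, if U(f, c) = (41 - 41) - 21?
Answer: -13456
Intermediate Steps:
U(f, c) = -21 (U(f, c) = 0 - 21 = -21)
L = -21
((-9 + 48)*(-49) - 11524) + L = ((-9 + 48)*(-49) - 11524) - 21 = (39*(-49) - 11524) - 21 = (-1911 - 11524) - 21 = -13435 - 21 = -13456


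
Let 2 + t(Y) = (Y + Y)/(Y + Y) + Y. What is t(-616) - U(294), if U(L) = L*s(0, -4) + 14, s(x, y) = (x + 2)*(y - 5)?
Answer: 4661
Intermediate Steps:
s(x, y) = (-5 + y)*(2 + x) (s(x, y) = (2 + x)*(-5 + y) = (-5 + y)*(2 + x))
U(L) = 14 - 18*L (U(L) = L*(-10 - 5*0 + 2*(-4) + 0*(-4)) + 14 = L*(-10 + 0 - 8 + 0) + 14 = L*(-18) + 14 = -18*L + 14 = 14 - 18*L)
t(Y) = -1 + Y (t(Y) = -2 + ((Y + Y)/(Y + Y) + Y) = -2 + ((2*Y)/((2*Y)) + Y) = -2 + ((2*Y)*(1/(2*Y)) + Y) = -2 + (1 + Y) = -1 + Y)
t(-616) - U(294) = (-1 - 616) - (14 - 18*294) = -617 - (14 - 5292) = -617 - 1*(-5278) = -617 + 5278 = 4661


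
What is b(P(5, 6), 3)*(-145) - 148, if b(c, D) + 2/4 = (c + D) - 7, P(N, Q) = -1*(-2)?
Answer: 429/2 ≈ 214.50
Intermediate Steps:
P(N, Q) = 2
b(c, D) = -15/2 + D + c (b(c, D) = -½ + ((c + D) - 7) = -½ + ((D + c) - 7) = -½ + (-7 + D + c) = -15/2 + D + c)
b(P(5, 6), 3)*(-145) - 148 = (-15/2 + 3 + 2)*(-145) - 148 = -5/2*(-145) - 148 = 725/2 - 148 = 429/2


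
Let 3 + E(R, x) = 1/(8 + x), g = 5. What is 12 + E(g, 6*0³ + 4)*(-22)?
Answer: 457/6 ≈ 76.167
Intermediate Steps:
E(R, x) = -3 + 1/(8 + x)
12 + E(g, 6*0³ + 4)*(-22) = 12 + ((-23 - 3*(6*0³ + 4))/(8 + (6*0³ + 4)))*(-22) = 12 + ((-23 - 3*(6*0 + 4))/(8 + (6*0 + 4)))*(-22) = 12 + ((-23 - 3*(0 + 4))/(8 + (0 + 4)))*(-22) = 12 + ((-23 - 3*4)/(8 + 4))*(-22) = 12 + ((-23 - 12)/12)*(-22) = 12 + ((1/12)*(-35))*(-22) = 12 - 35/12*(-22) = 12 + 385/6 = 457/6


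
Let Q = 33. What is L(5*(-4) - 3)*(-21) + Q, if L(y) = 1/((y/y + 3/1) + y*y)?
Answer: 17568/533 ≈ 32.961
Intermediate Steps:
L(y) = 1/(4 + y²) (L(y) = 1/((1 + 3*1) + y²) = 1/((1 + 3) + y²) = 1/(4 + y²))
L(5*(-4) - 3)*(-21) + Q = -21/(4 + (5*(-4) - 3)²) + 33 = -21/(4 + (-20 - 3)²) + 33 = -21/(4 + (-23)²) + 33 = -21/(4 + 529) + 33 = -21/533 + 33 = 17568/533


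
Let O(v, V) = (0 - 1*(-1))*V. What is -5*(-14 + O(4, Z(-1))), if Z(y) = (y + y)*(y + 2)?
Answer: 80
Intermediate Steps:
Z(y) = 2*y*(2 + y) (Z(y) = (2*y)*(2 + y) = 2*y*(2 + y))
O(v, V) = V (O(v, V) = (0 + 1)*V = 1*V = V)
-5*(-14 + O(4, Z(-1))) = -5*(-14 + 2*(-1)*(2 - 1)) = -5*(-14 + 2*(-1)*1) = -5*(-14 - 2) = -5*(-16) = 80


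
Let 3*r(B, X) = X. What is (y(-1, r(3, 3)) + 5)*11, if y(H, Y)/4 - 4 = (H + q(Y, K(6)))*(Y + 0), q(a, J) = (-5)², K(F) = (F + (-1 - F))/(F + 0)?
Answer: 1287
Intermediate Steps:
K(F) = -1/F
r(B, X) = X/3
q(a, J) = 25
y(H, Y) = 16 + 4*Y*(25 + H) (y(H, Y) = 16 + 4*((H + 25)*(Y + 0)) = 16 + 4*((25 + H)*Y) = 16 + 4*(Y*(25 + H)) = 16 + 4*Y*(25 + H))
(y(-1, r(3, 3)) + 5)*11 = ((16 + 100*((⅓)*3) + 4*(-1)*((⅓)*3)) + 5)*11 = ((16 + 100*1 + 4*(-1)*1) + 5)*11 = ((16 + 100 - 4) + 5)*11 = (112 + 5)*11 = 117*11 = 1287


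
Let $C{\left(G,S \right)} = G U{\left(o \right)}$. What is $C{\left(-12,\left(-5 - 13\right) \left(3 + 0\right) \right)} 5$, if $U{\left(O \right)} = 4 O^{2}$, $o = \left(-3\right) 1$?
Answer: $-2160$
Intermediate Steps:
$o = -3$
$C{\left(G,S \right)} = 36 G$ ($C{\left(G,S \right)} = G 4 \left(-3\right)^{2} = G 4 \cdot 9 = G 36 = 36 G$)
$C{\left(-12,\left(-5 - 13\right) \left(3 + 0\right) \right)} 5 = 36 \left(-12\right) 5 = \left(-432\right) 5 = -2160$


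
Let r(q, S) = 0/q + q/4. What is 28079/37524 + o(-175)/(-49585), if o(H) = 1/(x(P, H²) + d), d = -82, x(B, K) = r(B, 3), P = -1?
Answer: 458065933831/612146460660 ≈ 0.74829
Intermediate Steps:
r(q, S) = q/4 (r(q, S) = 0 + q*(¼) = 0 + q/4 = q/4)
x(B, K) = B/4
o(H) = -4/329 (o(H) = 1/((¼)*(-1) - 82) = 1/(-¼ - 82) = 1/(-329/4) = -4/329)
28079/37524 + o(-175)/(-49585) = 28079/37524 - 4/329/(-49585) = 28079*(1/37524) - 4/329*(-1/49585) = 28079/37524 + 4/16313465 = 458065933831/612146460660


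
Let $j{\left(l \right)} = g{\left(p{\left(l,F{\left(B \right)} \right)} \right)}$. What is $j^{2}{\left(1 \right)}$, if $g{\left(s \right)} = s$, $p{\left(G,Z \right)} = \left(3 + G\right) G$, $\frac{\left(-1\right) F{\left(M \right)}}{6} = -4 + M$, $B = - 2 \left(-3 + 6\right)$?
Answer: $16$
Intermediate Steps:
$B = -6$ ($B = \left(-2\right) 3 = -6$)
$F{\left(M \right)} = 24 - 6 M$ ($F{\left(M \right)} = - 6 \left(-4 + M\right) = 24 - 6 M$)
$p{\left(G,Z \right)} = G \left(3 + G\right)$
$j{\left(l \right)} = l \left(3 + l\right)$
$j^{2}{\left(1 \right)} = \left(1 \left(3 + 1\right)\right)^{2} = \left(1 \cdot 4\right)^{2} = 4^{2} = 16$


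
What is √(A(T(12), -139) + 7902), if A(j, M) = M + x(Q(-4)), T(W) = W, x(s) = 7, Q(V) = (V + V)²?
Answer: √7770 ≈ 88.148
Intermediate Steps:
Q(V) = 4*V² (Q(V) = (2*V)² = 4*V²)
A(j, M) = 7 + M (A(j, M) = M + 7 = 7 + M)
√(A(T(12), -139) + 7902) = √((7 - 139) + 7902) = √(-132 + 7902) = √7770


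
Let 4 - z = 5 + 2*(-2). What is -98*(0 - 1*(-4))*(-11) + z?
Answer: 4315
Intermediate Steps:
z = 3 (z = 4 - (5 + 2*(-2)) = 4 - (5 - 4) = 4 - 1*1 = 4 - 1 = 3)
-98*(0 - 1*(-4))*(-11) + z = -98*(0 - 1*(-4))*(-11) + 3 = -98*(0 + 4)*(-11) + 3 = -392*(-11) + 3 = -98*(-44) + 3 = 4312 + 3 = 4315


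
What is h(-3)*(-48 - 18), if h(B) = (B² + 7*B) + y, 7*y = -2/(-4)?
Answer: 5511/7 ≈ 787.29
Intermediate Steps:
y = 1/14 (y = (-2/(-4))/7 = (-¼*(-2))/7 = (⅐)*(½) = 1/14 ≈ 0.071429)
h(B) = 1/14 + B² + 7*B (h(B) = (B² + 7*B) + 1/14 = 1/14 + B² + 7*B)
h(-3)*(-48 - 18) = (1/14 + (-3)² + 7*(-3))*(-48 - 18) = (1/14 + 9 - 21)*(-66) = -167/14*(-66) = 5511/7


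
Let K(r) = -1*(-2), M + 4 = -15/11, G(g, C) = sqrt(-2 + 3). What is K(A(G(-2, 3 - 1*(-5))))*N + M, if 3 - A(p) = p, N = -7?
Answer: -213/11 ≈ -19.364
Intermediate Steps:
G(g, C) = 1 (G(g, C) = sqrt(1) = 1)
M = -59/11 (M = -4 - 15/11 = -59/11 ≈ -5.3636)
A(p) = 3 - p
K(r) = 2
K(A(G(-2, 3 - 1*(-5))))*N + M = 2*(-7) - 59/11 = -14 - 59/11 = -213/11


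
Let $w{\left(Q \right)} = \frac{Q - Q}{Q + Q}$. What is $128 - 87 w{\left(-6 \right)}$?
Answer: $128$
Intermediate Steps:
$w{\left(Q \right)} = 0$ ($w{\left(Q \right)} = \frac{0}{2 Q} = 0 \frac{1}{2 Q} = 0$)
$128 - 87 w{\left(-6 \right)} = 128 - 0 = 128 + 0 = 128$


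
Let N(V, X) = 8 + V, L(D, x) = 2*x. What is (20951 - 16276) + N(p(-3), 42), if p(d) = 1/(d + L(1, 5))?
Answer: 32782/7 ≈ 4683.1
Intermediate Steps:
p(d) = 1/(10 + d) (p(d) = 1/(d + 2*5) = 1/(d + 10) = 1/(10 + d))
(20951 - 16276) + N(p(-3), 42) = (20951 - 16276) + (8 + 1/(10 - 3)) = 4675 + (8 + 1/7) = 4675 + 57/7 = 32782/7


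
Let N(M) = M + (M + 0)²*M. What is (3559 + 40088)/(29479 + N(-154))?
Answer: -43647/3622939 ≈ -0.012047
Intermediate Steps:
N(M) = M + M³ (N(M) = M + M²*M = M + M³)
(3559 + 40088)/(29479 + N(-154)) = (3559 + 40088)/(29479 + (-154 + (-154)³)) = 43647/(29479 + (-154 - 3652264)) = 43647/(29479 - 3652418) = 43647/(-3622939) = 43647*(-1/3622939) = -43647/3622939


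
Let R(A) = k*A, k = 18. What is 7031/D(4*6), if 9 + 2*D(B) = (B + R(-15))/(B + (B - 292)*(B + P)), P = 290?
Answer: -591503968/378453 ≈ -1563.0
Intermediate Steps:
R(A) = 18*A
D(B) = -9/2 + (-270 + B)/(2*(B + (-292 + B)*(290 + B))) (D(B) = -9/2 + ((B + 18*(-15))/(B + (B - 292)*(B + 290)))/2 = -9/2 + ((B - 270)/(B + (-292 + B)*(290 + B)))/2 = -9/2 + ((-270 + B)/(B + (-292 + B)*(290 + B)))/2 = -9/2 + (-270 + B)/(2*(B + (-292 + B)*(290 + B))))
7031/D(4*6) = 7031/(((380925 + 5*(4*6) - 9*(4*6)**2/2)/(-84680 + (4*6)**2 - 4*6))) = 7031/(((380925 + 5*24 - 9/2*24**2)/(-84680 + 24**2 - 1*24))) = 7031/(((380925 + 120 - 9/2*576)/(-84680 + 576 - 24))) = 7031/(((380925 + 120 - 2592)/(-84128))) = 7031/((-1/84128*378453)) = 7031/(-378453/84128) = 7031*(-84128/378453) = -591503968/378453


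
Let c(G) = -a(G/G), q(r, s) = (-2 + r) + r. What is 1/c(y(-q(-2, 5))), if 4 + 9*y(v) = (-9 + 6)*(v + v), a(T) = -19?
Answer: 1/19 ≈ 0.052632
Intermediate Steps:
q(r, s) = -2 + 2*r
y(v) = -4/9 - 2*v/3 (y(v) = -4/9 + ((-9 + 6)*(v + v))/9 = -4/9 + (-6*v)/9 = -4/9 - 2*v/3)
c(G) = 19 (c(G) = -1*(-19) = 19)
1/c(y(-q(-2, 5))) = 1/19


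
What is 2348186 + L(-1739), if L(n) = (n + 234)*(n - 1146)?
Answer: 6690111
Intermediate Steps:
L(n) = (-1146 + n)*(234 + n) (L(n) = (234 + n)*(-1146 + n) = (-1146 + n)*(234 + n))
2348186 + L(-1739) = 2348186 + (-268164 + (-1739)² - 912*(-1739)) = 2348186 + (-268164 + 3024121 + 1585968) = 2348186 + 4341925 = 6690111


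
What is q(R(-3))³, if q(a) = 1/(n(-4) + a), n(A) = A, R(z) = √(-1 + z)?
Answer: -1/500 - 11*I/1000 ≈ -0.002 - 0.011*I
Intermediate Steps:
q(a) = 1/(-4 + a)
q(R(-3))³ = (1/(-4 + √(-1 - 3)))³ = (1/(-4 + √(-4)))³ = (1/(-4 + 2*I))³ = ((-4 - 2*I)/20)³ = (-4 - 2*I)³/8000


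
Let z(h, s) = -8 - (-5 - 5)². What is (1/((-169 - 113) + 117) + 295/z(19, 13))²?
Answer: 264420121/35283600 ≈ 7.4941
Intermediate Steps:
z(h, s) = -108 (z(h, s) = -8 - 1*(-10)² = -8 - 1*100 = -8 - 100 = -108)
(1/((-169 - 113) + 117) + 295/z(19, 13))² = (1/((-169 - 113) + 117) + 295/(-108))² = (1/(-282 + 117) + 295*(-1/108))² = (1/(-165) - 295/108)² = (1*(-1/165) - 295/108)² = (-1/165 - 295/108)² = (-16261/5940)² = 264420121/35283600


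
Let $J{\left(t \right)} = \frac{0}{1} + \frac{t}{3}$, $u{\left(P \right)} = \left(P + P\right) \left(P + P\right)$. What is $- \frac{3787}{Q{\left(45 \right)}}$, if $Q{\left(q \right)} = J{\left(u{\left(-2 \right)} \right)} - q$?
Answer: $\frac{1623}{17} \approx 95.471$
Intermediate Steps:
$u{\left(P \right)} = 4 P^{2}$ ($u{\left(P \right)} = 2 P 2 P = 4 P^{2}$)
$J{\left(t \right)} = \frac{t}{3}$ ($J{\left(t \right)} = 0 \cdot 1 + t \frac{1}{3} = 0 + \frac{t}{3} = \frac{t}{3}$)
$Q{\left(q \right)} = \frac{16}{3} - q$ ($Q{\left(q \right)} = \frac{4 \left(-2\right)^{2}}{3} - q = \frac{4 \cdot 4}{3} - q = \frac{1}{3} \cdot 16 - q = \frac{16}{3} - q$)
$- \frac{3787}{Q{\left(45 \right)}} = - \frac{3787}{\frac{16}{3} - 45} = - \frac{3787}{- \frac{119}{3}} = \left(-3787\right) \left(- \frac{3}{119}\right) = \frac{1623}{17}$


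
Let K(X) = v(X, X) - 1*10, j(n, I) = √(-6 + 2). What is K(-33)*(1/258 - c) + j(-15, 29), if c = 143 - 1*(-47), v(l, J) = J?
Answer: 49019/6 + 2*I ≈ 8169.8 + 2.0*I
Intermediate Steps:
j(n, I) = 2*I (j(n, I) = √(-4) = 2*I)
c = 190 (c = 143 + 47 = 190)
K(X) = -10 + X (K(X) = X - 1*10 = X - 10 = -10 + X)
K(-33)*(1/258 - c) + j(-15, 29) = (-10 - 33)*(1/258 - 1*190) + 2*I = -43*(1/258 - 190) + 2*I = -43*(-49019/258) + 2*I = 49019/6 + 2*I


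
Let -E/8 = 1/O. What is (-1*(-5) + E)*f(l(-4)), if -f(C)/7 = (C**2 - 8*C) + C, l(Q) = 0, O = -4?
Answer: 0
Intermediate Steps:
f(C) = -7*C**2 + 49*C (f(C) = -7*((C**2 - 8*C) + C) = -7*(C**2 - 7*C) = -7*C**2 + 49*C)
E = 2 (E = -8/(-4) = -8*(-1/4) = 2)
(-1*(-5) + E)*f(l(-4)) = (-1*(-5) + 2)*(7*0*(7 - 1*0)) = (5 + 2)*(7*0*(7 + 0)) = 7*(7*0*7) = 7*0 = 0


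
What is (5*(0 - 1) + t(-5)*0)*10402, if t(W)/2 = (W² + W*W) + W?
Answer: -52010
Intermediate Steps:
t(W) = 2*W + 4*W² (t(W) = 2*((W² + W*W) + W) = 2*((W² + W²) + W) = 2*(2*W² + W) = 2*(W + 2*W²) = 2*W + 4*W²)
(5*(0 - 1) + t(-5)*0)*10402 = (5*(0 - 1) + (2*(-5)*(1 + 2*(-5)))*0)*10402 = (5*(-1) + (2*(-5)*(1 - 10))*0)*10402 = (-5 + (2*(-5)*(-9))*0)*10402 = (-5 + 90*0)*10402 = (-5 + 0)*10402 = -5*10402 = -52010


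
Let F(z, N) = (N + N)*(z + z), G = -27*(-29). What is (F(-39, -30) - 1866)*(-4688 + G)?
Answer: -10988670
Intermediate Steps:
G = 783
F(z, N) = 4*N*z (F(z, N) = (2*N)*(2*z) = 4*N*z)
(F(-39, -30) - 1866)*(-4688 + G) = (4*(-30)*(-39) - 1866)*(-4688 + 783) = (4680 - 1866)*(-3905) = 2814*(-3905) = -10988670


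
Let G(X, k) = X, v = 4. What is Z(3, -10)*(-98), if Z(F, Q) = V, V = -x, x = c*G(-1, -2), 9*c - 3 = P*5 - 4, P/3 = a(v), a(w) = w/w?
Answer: -1372/9 ≈ -152.44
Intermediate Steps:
a(w) = 1
P = 3 (P = 3*1 = 3)
c = 14/9 (c = ⅓ + (3*5 - 4)/9 = ⅓ + (15 - 4)/9 = ⅓ + (⅑)*11 = ⅓ + 11/9 = 14/9 ≈ 1.5556)
x = -14/9 (x = (14/9)*(-1) = -14/9 ≈ -1.5556)
V = 14/9 (V = -1*(-14/9) = 14/9 ≈ 1.5556)
Z(F, Q) = 14/9
Z(3, -10)*(-98) = (14/9)*(-98) = -1372/9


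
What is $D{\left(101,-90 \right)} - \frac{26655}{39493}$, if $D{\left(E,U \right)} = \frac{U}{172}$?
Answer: $- \frac{4069515}{3396398} \approx -1.1982$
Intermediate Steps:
$D{\left(E,U \right)} = \frac{U}{172}$ ($D{\left(E,U \right)} = U \frac{1}{172} = \frac{U}{172}$)
$D{\left(101,-90 \right)} - \frac{26655}{39493} = \frac{1}{172} \left(-90\right) - \frac{26655}{39493} = - \frac{45}{86} - \frac{26655}{39493} = - \frac{4069515}{3396398}$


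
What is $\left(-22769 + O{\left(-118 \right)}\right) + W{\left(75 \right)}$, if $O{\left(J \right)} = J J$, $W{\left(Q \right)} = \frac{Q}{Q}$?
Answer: $-8844$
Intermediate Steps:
$W{\left(Q \right)} = 1$
$O{\left(J \right)} = J^{2}$
$\left(-22769 + O{\left(-118 \right)}\right) + W{\left(75 \right)} = \left(-22769 + \left(-118\right)^{2}\right) + 1 = \left(-22769 + 13924\right) + 1 = -8845 + 1 = -8844$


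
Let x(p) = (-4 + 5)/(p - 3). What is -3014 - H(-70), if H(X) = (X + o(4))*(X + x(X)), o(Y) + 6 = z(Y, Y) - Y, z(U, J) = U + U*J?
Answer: -526682/73 ≈ -7214.8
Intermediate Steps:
x(p) = 1/(-3 + p)
z(U, J) = U + J*U
o(Y) = -6 - Y + Y*(1 + Y) (o(Y) = -6 + (Y*(1 + Y) - Y) = -6 + (-Y + Y*(1 + Y)) = -6 - Y + Y*(1 + Y))
H(X) = (10 + X)*(X + 1/(-3 + X)) (H(X) = (X + (-6 + 4²))*(X + 1/(-3 + X)) = (X + (-6 + 16))*(X + 1/(-3 + X)) = (X + 10)*(X + 1/(-3 + X)) = (10 + X)*(X + 1/(-3 + X)))
-3014 - H(-70) = -3014 - (10 - 70 - 70*(-3 - 70)*(10 - 70))/(-3 - 70) = -3014 - (10 - 70 - 70*(-73)*(-60))/(-73) = -3014 - (-1)*(10 - 70 - 306600)/73 = -3014 - (-1)*(-306660)/73 = -3014 - 1*306660/73 = -3014 - 306660/73 = -526682/73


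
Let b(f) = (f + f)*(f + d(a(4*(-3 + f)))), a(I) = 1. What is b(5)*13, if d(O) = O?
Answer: 780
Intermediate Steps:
b(f) = 2*f*(1 + f) (b(f) = (f + f)*(f + 1) = (2*f)*(1 + f) = 2*f*(1 + f))
b(5)*13 = (2*5*(1 + 5))*13 = (2*5*6)*13 = 60*13 = 780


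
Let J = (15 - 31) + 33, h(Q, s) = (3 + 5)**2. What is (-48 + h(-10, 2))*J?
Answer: 272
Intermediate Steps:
h(Q, s) = 64 (h(Q, s) = 8**2 = 64)
J = 17 (J = -16 + 33 = 17)
(-48 + h(-10, 2))*J = (-48 + 64)*17 = 16*17 = 272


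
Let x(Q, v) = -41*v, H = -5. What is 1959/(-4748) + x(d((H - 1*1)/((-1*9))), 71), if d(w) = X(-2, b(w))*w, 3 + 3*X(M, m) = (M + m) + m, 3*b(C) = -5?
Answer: -13823387/4748 ≈ -2911.4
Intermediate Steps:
b(C) = -5/3 (b(C) = (⅓)*(-5) = -5/3)
X(M, m) = -1 + M/3 + 2*m/3 (X(M, m) = -1 + ((M + m) + m)/3 = -1 + (M + 2*m)/3 = -1 + (M/3 + 2*m/3) = -1 + M/3 + 2*m/3)
d(w) = -25*w/9 (d(w) = (-1 + (⅓)*(-2) + (⅔)*(-5/3))*w = (-1 - ⅔ - 10/9)*w = -25*w/9)
1959/(-4748) + x(d((H - 1*1)/((-1*9))), 71) = 1959/(-4748) - 41*71 = 1959*(-1/4748) - 2911 = -1959/4748 - 2911 = -13823387/4748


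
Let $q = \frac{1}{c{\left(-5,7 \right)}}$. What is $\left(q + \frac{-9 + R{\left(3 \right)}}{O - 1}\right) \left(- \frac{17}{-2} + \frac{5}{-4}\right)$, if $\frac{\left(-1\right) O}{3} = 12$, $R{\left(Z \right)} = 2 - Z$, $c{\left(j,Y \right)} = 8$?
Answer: $\frac{3393}{1184} \approx 2.8657$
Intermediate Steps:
$O = -36$ ($O = \left(-3\right) 12 = -36$)
$q = \frac{1}{8} \approx 0.125$
$\left(q + \frac{-9 + R{\left(3 \right)}}{O - 1}\right) \left(- \frac{17}{-2} + \frac{5}{-4}\right) = \left(\frac{1}{8} + \frac{-9 + \left(2 - 3\right)}{-36 - 1}\right) \left(- \frac{17}{-2} + \frac{5}{-4}\right) = \left(\frac{1}{8} + \frac{-9 + \left(2 - 3\right)}{-37}\right) \left(\left(-17\right) \left(- \frac{1}{2}\right) + 5 \left(- \frac{1}{4}\right)\right) = \left(\frac{1}{8} + \left(-9 - 1\right) \left(- \frac{1}{37}\right)\right) \left(\frac{17}{2} - \frac{5}{4}\right) = \left(\frac{1}{8} - - \frac{10}{37}\right) \frac{29}{4} = \left(\frac{1}{8} + \frac{10}{37}\right) \frac{29}{4} = \frac{117}{296} \cdot \frac{29}{4} = \frac{3393}{1184}$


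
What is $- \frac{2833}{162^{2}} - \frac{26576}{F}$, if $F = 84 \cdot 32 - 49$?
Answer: $- \frac{704936831}{69257916} \approx -10.178$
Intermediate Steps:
$F = 2639$ ($F = 2688 - 49 = 2639$)
$- \frac{2833}{162^{2}} - \frac{26576}{F} = - \frac{2833}{162^{2}} - \frac{26576}{2639} = - \frac{2833}{26244} - \frac{26576}{2639} = - \frac{704936831}{69257916}$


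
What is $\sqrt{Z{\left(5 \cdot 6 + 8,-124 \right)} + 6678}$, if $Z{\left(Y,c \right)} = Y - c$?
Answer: $6 \sqrt{190} \approx 82.704$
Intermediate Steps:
$\sqrt{Z{\left(5 \cdot 6 + 8,-124 \right)} + 6678} = \sqrt{\left(\left(5 \cdot 6 + 8\right) - -124\right) + 6678} = \sqrt{\left(\left(30 + 8\right) + 124\right) + 6678} = \sqrt{\left(38 + 124\right) + 6678} = \sqrt{162 + 6678} = \sqrt{6840} = 6 \sqrt{190}$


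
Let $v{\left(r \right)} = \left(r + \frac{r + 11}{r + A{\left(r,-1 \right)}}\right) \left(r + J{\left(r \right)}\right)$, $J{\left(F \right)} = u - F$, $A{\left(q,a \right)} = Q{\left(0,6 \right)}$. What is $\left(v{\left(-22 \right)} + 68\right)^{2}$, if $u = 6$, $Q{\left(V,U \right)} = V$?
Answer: $3721$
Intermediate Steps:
$A{\left(q,a \right)} = 0$
$J{\left(F \right)} = 6 - F$
$v{\left(r \right)} = 6 r + \frac{6 \left(11 + r\right)}{r}$ ($v{\left(r \right)} = \left(r + \frac{r + 11}{r + 0}\right) \left(r - \left(-6 + r\right)\right) = \left(r + \frac{11 + r}{r}\right) 6 = 6 r + \frac{6 \left(11 + r\right)}{r}$)
$\left(v{\left(-22 \right)} + 68\right)^{2} = \left(\left(6 + 6 \left(-22\right) + \frac{66}{-22}\right) + 68\right)^{2} = \left(\left(6 - 132 + 66 \left(- \frac{1}{22}\right)\right) + 68\right)^{2} = \left(\left(6 - 132 - 3\right) + 68\right)^{2} = \left(-129 + 68\right)^{2} = \left(-61\right)^{2} = 3721$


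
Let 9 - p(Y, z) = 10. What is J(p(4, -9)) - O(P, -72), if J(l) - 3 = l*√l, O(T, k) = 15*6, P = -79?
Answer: -87 - I ≈ -87.0 - 1.0*I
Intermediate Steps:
O(T, k) = 90
p(Y, z) = -1 (p(Y, z) = 9 - 1*10 = 9 - 10 = -1)
J(l) = 3 + l^(3/2) (J(l) = 3 + l*√l = 3 + l^(3/2))
J(p(4, -9)) - O(P, -72) = (3 + (-1)^(3/2)) - 1*90 = (3 - I) - 90 = -87 - I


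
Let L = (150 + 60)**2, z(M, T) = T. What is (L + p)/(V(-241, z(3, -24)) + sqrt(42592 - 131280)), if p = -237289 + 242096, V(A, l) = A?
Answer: -48907/609 - 195628*I*sqrt(5543)/146769 ≈ -80.307 - 99.236*I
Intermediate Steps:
L = 44100 (L = 210**2 = 44100)
p = 4807
(L + p)/(V(-241, z(3, -24)) + sqrt(42592 - 131280)) = (44100 + 4807)/(-241 + sqrt(42592 - 131280)) = 48907/(-241 + sqrt(-88688)) = 48907/(-241 + 4*I*sqrt(5543))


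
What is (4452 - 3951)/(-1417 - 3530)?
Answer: -167/1649 ≈ -0.10127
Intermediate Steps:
(4452 - 3951)/(-1417 - 3530) = 501/(-4947) = 501*(-1/4947) = -167/1649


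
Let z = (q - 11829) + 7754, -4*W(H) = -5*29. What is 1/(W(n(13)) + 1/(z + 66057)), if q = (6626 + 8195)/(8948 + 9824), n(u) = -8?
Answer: 4654163700/168713509213 ≈ 0.027586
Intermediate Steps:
W(H) = 145/4 (W(H) = -(-5)*29/4 = -¼*(-145) = 145/4)
q = 14821/18772 ≈ 0.78953
z = -76481079/18772 (z = (14821/18772 - 11829) + 7754 = -222039167/18772 + 7754 = -76481079/18772 ≈ -4074.2)
1/(W(n(13)) + 1/(z + 66057)) = 1/(145/4 + 1/(-76481079/18772 + 66057)) = 1/(145/4 + 1/(1163540925/18772)) = 1/(145/4 + 18772/1163540925) = 1/(168713509213/4654163700) = 4654163700/168713509213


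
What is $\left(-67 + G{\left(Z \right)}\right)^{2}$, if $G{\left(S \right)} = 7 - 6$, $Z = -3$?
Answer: $4356$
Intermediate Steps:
$G{\left(S \right)} = 1$
$\left(-67 + G{\left(Z \right)}\right)^{2} = \left(-67 + 1\right)^{2} = \left(-66\right)^{2} = 4356$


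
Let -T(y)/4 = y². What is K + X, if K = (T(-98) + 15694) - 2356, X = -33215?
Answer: -58293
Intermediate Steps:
T(y) = -4*y²
K = -25078 (K = (-4*(-98)² + 15694) - 2356 = (-4*9604 + 15694) - 2356 = (-38416 + 15694) - 2356 = -22722 - 2356 = -25078)
K + X = -25078 - 33215 = -58293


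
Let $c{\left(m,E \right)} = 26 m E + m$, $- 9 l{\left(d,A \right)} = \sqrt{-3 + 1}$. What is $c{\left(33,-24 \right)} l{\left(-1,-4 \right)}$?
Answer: $\frac{6853 i \sqrt{2}}{3} \approx 3230.5 i$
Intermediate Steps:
$l{\left(d,A \right)} = - \frac{i \sqrt{2}}{9}$ ($l{\left(d,A \right)} = - \frac{\sqrt{-3 + 1}}{9} = - \frac{\sqrt{-2}}{9} = - \frac{i \sqrt{2}}{9}$)
$c{\left(m,E \right)} = m + 26 E m$ ($c{\left(m,E \right)} = 26 E m + m = m + 26 E m$)
$c{\left(33,-24 \right)} l{\left(-1,-4 \right)} = 33 \left(1 + 26 \left(-24\right)\right) \left(- \frac{i \sqrt{2}}{9}\right) = 33 \left(1 - 624\right) \left(- \frac{i \sqrt{2}}{9}\right) = 33 \left(-623\right) \left(- \frac{i \sqrt{2}}{9}\right) = - 20559 \left(- \frac{i \sqrt{2}}{9}\right) = \frac{6853 i \sqrt{2}}{3}$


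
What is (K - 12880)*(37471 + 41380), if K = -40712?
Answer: -4225782792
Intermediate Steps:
(K - 12880)*(37471 + 41380) = (-40712 - 12880)*(37471 + 41380) = -53592*78851 = -4225782792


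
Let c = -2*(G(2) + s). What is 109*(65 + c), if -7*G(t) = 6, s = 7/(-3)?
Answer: 163391/21 ≈ 7780.5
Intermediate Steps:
s = -7/3 (s = 7*(-1/3) = -7/3 ≈ -2.3333)
G(t) = -6/7 (G(t) = -1/7*6 = -6/7)
c = 134/21 (c = -2*(-6/7 - 7/3) = -2*(-67/21) = 134/21 ≈ 6.3810)
109*(65 + c) = 109*(65 + 134/21) = 109*(1499/21) = 163391/21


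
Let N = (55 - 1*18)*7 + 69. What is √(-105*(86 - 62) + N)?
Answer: 4*I*√137 ≈ 46.819*I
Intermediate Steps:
N = 328 (N = (55 - 18)*7 + 69 = 37*7 + 69 = 259 + 69 = 328)
√(-105*(86 - 62) + N) = √(-105*(86 - 62) + 328) = √(-105*24 + 328) = √(-2520 + 328) = √(-2192) = 4*I*√137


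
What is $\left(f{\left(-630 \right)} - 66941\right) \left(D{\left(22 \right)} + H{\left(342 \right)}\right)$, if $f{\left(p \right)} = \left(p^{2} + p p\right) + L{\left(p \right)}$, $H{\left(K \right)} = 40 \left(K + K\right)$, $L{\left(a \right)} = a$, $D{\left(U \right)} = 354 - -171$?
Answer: $20250895665$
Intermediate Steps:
$D{\left(U \right)} = 525$ ($D{\left(U \right)} = 354 + 171 = 525$)
$H{\left(K \right)} = 80 K$ ($H{\left(K \right)} = 40 \cdot 2 K = 80 K$)
$f{\left(p \right)} = p + 2 p^{2}$ ($f{\left(p \right)} = \left(p^{2} + p p\right) + p = \left(p^{2} + p^{2}\right) + p = 2 p^{2} + p = p + 2 p^{2}$)
$\left(f{\left(-630 \right)} - 66941\right) \left(D{\left(22 \right)} + H{\left(342 \right)}\right) = \left(- 630 \left(1 + 2 \left(-630\right)\right) - 66941\right) \left(525 + 80 \cdot 342\right) = \left(- 630 \left(1 - 1260\right) - 66941\right) \left(525 + 27360\right) = \left(\left(-630\right) \left(-1259\right) - 66941\right) 27885 = \left(793170 - 66941\right) 27885 = 726229 \cdot 27885 = 20250895665$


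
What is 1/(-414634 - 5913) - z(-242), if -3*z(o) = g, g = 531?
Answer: 74436818/420547 ≈ 177.00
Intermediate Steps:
z(o) = -177 (z(o) = -⅓*531 = -177)
1/(-414634 - 5913) - z(-242) = 1/(-414634 - 5913) - 1*(-177) = 1/(-420547) + 177 = -1/420547 + 177 = 74436818/420547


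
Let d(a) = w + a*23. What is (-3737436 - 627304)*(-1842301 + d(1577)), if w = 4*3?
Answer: 7882799005320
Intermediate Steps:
w = 12
d(a) = 12 + 23*a (d(a) = 12 + a*23 = 12 + 23*a)
(-3737436 - 627304)*(-1842301 + d(1577)) = (-3737436 - 627304)*(-1842301 + (12 + 23*1577)) = -4364740*(-1842301 + (12 + 36271)) = -4364740*(-1842301 + 36283) = -4364740*(-1806018) = 7882799005320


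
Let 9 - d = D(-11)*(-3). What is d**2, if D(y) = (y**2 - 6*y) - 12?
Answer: 285156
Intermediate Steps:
D(y) = -12 + y**2 - 6*y
d = 534 (d = 9 - (-12 + (-11)**2 - 6*(-11))*(-3) = 9 - (-12 + 121 + 66)*(-3) = 9 - 175*(-3) = 9 - 1*(-525) = 9 + 525 = 534)
d**2 = 534**2 = 285156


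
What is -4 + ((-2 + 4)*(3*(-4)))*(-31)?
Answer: 740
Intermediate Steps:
-4 + ((-2 + 4)*(3*(-4)))*(-31) = -4 + (2*(-12))*(-31) = -4 - 24*(-31) = -4 + 744 = 740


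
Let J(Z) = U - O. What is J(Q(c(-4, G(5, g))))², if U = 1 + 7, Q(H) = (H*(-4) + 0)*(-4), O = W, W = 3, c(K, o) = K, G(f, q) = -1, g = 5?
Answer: 25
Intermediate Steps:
O = 3
Q(H) = 16*H (Q(H) = (-4*H + 0)*(-4) = -4*H*(-4) = 16*H)
U = 8
J(Z) = 5 (J(Z) = 8 - 1*3 = 8 - 3 = 5)
J(Q(c(-4, G(5, g))))² = 5² = 25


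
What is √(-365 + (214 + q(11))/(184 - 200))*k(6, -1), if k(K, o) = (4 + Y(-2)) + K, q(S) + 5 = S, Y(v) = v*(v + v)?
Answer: 9*I*√1515 ≈ 350.31*I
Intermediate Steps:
Y(v) = 2*v² (Y(v) = v*(2*v) = 2*v²)
q(S) = -5 + S
k(K, o) = 12 + K (k(K, o) = (4 + 2*(-2)²) + K = (4 + 2*4) + K = (4 + 8) + K = 12 + K)
√(-365 + (214 + q(11))/(184 - 200))*k(6, -1) = √(-365 + (214 + (-5 + 11))/(184 - 200))*(12 + 6) = √(-365 + (214 + 6)/(-16))*18 = √(-365 + 220*(-1/16))*18 = √(-365 - 55/4)*18 = √(-1515/4)*18 = (I*√1515/2)*18 = 9*I*√1515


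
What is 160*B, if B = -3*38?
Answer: -18240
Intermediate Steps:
B = -114
160*B = 160*(-114) = -18240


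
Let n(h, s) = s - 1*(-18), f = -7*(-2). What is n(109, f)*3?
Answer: 96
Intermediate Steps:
f = 14
n(h, s) = 18 + s (n(h, s) = s + 18 = 18 + s)
n(109, f)*3 = (18 + 14)*3 = 32*3 = 96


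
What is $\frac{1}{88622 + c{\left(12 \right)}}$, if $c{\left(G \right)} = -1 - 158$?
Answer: $\frac{1}{88463} \approx 1.1304 \cdot 10^{-5}$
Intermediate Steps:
$c{\left(G \right)} = -159$
$\frac{1}{88622 + c{\left(12 \right)}} = \frac{1}{88622 - 159} = \frac{1}{88463}$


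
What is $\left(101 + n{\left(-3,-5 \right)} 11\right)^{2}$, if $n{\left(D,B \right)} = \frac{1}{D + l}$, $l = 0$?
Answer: $\frac{85264}{9} \approx 9473.8$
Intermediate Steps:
$n{\left(D,B \right)} = \frac{1}{D}$ ($n{\left(D,B \right)} = \frac{1}{D + 0} = \frac{1}{D}$)
$\left(101 + n{\left(-3,-5 \right)} 11\right)^{2} = \left(101 + \frac{1}{-3} \cdot 11\right)^{2} = \left(101 - \frac{11}{3}\right)^{2} = \left(\frac{292}{3}\right)^{2} = \frac{85264}{9}$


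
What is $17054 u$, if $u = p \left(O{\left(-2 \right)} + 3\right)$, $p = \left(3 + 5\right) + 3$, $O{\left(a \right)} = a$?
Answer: $187594$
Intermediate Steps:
$p = 11$ ($p = 8 + 3 = 11$)
$u = 11$ ($u = 11 \left(-2 + 3\right) = 11 \cdot 1 = 11$)
$17054 u = 17054 \cdot 11 = 187594$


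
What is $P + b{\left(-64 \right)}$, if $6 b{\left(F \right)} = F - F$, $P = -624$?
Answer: $-624$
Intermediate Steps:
$b{\left(F \right)} = 0$ ($b{\left(F \right)} = \frac{F - F}{6} = \frac{1}{6} \cdot 0 = 0$)
$P + b{\left(-64 \right)} = -624 + 0 = -624$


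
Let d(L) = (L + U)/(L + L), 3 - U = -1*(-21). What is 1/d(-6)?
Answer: ½ ≈ 0.50000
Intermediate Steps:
U = -18 (U = 3 - (-1)*(-21) = 3 - 1*21 = 3 - 21 = -18)
d(L) = (-18 + L)/(2*L) (d(L) = (L - 18)/(L + L) = (-18 + L)/((2*L)) = (-18 + L)*(1/(2*L)) = (-18 + L)/(2*L))
1/d(-6) = 1/((½)*(-18 - 6)/(-6)) = 1/((½)*(-⅙)*(-24)) = 1/2 = ½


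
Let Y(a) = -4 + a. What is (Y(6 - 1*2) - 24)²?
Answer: 576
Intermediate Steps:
(Y(6 - 1*2) - 24)² = ((-4 + (6 - 1*2)) - 24)² = ((-4 + (6 - 2)) - 24)² = ((-4 + 4) - 24)² = (0 - 24)² = (-24)² = 576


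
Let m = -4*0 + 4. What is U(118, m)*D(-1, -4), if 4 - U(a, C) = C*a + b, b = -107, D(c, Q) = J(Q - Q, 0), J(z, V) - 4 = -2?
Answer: -722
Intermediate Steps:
J(z, V) = 2 (J(z, V) = 4 - 2 = 2)
D(c, Q) = 2
m = 4 (m = 0 + 4 = 4)
U(a, C) = 111 - C*a (U(a, C) = 4 - (C*a - 107) = 4 - (-107 + C*a) = 4 + (107 - C*a) = 111 - C*a)
U(118, m)*D(-1, -4) = (111 - 1*4*118)*2 = (111 - 472)*2 = -361*2 = -722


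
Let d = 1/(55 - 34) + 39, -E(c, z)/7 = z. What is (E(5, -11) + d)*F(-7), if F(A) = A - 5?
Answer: -9748/7 ≈ -1392.6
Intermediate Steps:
E(c, z) = -7*z
F(A) = -5 + A
d = 820/21 (d = 1/21 + 39 = 820/21 ≈ 39.048)
(E(5, -11) + d)*F(-7) = (-7*(-11) + 820/21)*(-5 - 7) = (77 + 820/21)*(-12) = (2437/21)*(-12) = -9748/7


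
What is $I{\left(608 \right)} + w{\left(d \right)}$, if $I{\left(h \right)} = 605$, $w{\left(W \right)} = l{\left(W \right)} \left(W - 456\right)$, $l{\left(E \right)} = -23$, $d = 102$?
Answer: $8747$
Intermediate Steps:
$w{\left(W \right)} = 10488 - 23 W$ ($w{\left(W \right)} = - 23 \left(W - 456\right) = - 23 \left(-456 + W\right) = 10488 - 23 W$)
$I{\left(608 \right)} + w{\left(d \right)} = 605 + \left(10488 - 2346\right) = 605 + 8142 = 8747$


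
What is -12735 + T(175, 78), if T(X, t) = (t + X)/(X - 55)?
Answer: -1527947/120 ≈ -12733.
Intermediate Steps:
T(X, t) = (X + t)/(-55 + X)
-12735 + T(175, 78) = -12735 + (175 + 78)/(-55 + 175) = -12735 + 253/120 = -1527947/120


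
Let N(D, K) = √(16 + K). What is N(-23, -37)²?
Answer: -21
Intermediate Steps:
N(-23, -37)² = (√(16 - 37))² = (√(-21))² = (I*√21)² = -21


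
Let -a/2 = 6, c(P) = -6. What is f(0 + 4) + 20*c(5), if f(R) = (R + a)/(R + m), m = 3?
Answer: -848/7 ≈ -121.14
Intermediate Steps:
a = -12 (a = -2*6 = -12)
f(R) = (-12 + R)/(3 + R) (f(R) = (R - 12)/(R + 3) = (-12 + R)/(3 + R))
f(0 + 4) + 20*c(5) = (-12 + (0 + 4))/(3 + (0 + 4)) + 20*(-6) = (-12 + 4)/(3 + 4) - 120 = -8/7 - 120 = -848/7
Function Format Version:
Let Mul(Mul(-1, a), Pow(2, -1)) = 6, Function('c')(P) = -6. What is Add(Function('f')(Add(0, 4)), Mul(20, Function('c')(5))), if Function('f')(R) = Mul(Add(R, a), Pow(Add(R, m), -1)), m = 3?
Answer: Rational(-848, 7) ≈ -121.14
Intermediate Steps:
a = -12 (a = Mul(-2, 6) = -12)
Function('f')(R) = Mul(Pow(Add(3, R), -1), Add(-12, R)) (Function('f')(R) = Mul(Add(R, -12), Pow(Add(R, 3), -1)) = Mul(Add(-12, R), Pow(Add(3, R), -1)) = Mul(Pow(Add(3, R), -1), Add(-12, R)))
Add(Function('f')(Add(0, 4)), Mul(20, Function('c')(5))) = Add(Mul(Pow(Add(3, Add(0, 4)), -1), Add(-12, Add(0, 4))), Mul(20, -6)) = Add(Mul(Pow(Add(3, 4), -1), Add(-12, 4)), -120) = Add(Mul(Pow(7, -1), -8), -120) = Add(Mul(Rational(1, 7), -8), -120) = Add(Rational(-8, 7), -120) = Rational(-848, 7)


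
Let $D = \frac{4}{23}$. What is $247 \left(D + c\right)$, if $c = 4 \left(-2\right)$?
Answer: $- \frac{44460}{23} \approx -1933.0$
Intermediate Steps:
$c = -8$
$D = \frac{4}{23}$ ($D = 4 \cdot \frac{1}{23} = \frac{4}{23} \approx 0.17391$)
$247 \left(D + c\right) = 247 \left(\frac{4}{23} - 8\right) = 247 \left(- \frac{180}{23}\right) = - \frac{44460}{23}$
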